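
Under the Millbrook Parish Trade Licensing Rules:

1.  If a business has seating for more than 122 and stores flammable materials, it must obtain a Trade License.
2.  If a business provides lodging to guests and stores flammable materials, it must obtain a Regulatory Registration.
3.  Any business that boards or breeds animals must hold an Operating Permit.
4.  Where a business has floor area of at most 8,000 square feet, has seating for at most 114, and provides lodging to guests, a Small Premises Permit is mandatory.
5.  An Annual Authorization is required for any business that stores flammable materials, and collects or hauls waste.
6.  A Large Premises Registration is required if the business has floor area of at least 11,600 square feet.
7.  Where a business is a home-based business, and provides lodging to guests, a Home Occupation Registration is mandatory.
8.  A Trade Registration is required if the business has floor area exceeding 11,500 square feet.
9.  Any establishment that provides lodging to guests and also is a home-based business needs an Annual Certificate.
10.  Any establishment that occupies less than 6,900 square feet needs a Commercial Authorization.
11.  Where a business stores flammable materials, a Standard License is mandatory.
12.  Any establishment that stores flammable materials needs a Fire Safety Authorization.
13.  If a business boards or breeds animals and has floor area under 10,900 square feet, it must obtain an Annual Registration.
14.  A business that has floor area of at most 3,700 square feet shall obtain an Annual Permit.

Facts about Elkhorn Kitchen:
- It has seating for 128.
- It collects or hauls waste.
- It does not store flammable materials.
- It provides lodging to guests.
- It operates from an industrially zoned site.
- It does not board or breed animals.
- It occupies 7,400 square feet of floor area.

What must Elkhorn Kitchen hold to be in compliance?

1. seating 128 > 122; does not store flammable materials → Trade License not required.
2. provides lodging to guests; does not store flammable materials → Regulatory Registration not required.
3. does not board or breed animals → Operating Permit not required.
4. floor area 7,400 square feet ≤ 8,000 square feet; seating 128 > 114; provides lodging to guests → Small Premises Permit not required.
5. does not store flammable materials; collects or hauls waste → Annual Authorization not required.
6. floor area 7,400 square feet < 11,600 square feet → Large Premises Registration not required.
7. operates from an industrially zoned site (not: is a home-based business); provides lodging to guests → Home Occupation Registration not required.
8. floor area 7,400 square feet ≤ 11,500 square feet → Trade Registration not required.
9. provides lodging to guests; operates from an industrially zoned site (not: is a home-based business) → Annual Certificate not required.
10. floor area 7,400 square feet ≥ 6,900 square feet → Commercial Authorization not required.
11. does not store flammable materials → Standard License not required.
12. does not store flammable materials → Fire Safety Authorization not required.
13. does not board or breed animals; floor area 7,400 square feet < 10,900 square feet → Annual Registration not required.
14. floor area 7,400 square feet > 3,700 square feet → Annual Permit not required.

None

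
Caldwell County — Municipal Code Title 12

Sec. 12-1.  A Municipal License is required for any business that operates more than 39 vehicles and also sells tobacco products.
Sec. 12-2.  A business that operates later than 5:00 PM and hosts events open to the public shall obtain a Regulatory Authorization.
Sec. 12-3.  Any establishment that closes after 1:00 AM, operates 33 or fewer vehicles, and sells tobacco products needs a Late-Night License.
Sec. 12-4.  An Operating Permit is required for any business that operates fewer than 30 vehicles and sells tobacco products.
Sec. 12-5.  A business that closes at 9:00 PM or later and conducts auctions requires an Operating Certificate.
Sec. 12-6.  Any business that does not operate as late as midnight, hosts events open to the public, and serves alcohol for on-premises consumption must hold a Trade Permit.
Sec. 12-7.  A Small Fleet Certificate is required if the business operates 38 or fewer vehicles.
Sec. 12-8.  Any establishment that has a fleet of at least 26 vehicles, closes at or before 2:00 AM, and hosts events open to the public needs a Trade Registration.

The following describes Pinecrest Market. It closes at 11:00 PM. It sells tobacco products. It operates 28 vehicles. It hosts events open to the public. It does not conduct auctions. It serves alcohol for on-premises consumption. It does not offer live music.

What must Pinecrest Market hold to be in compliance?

Operating Permit, Regulatory Authorization, Small Fleet Certificate, Trade Permit, Trade Registration

Sec. 12-1. vehicles 28 ≤ 39; sells tobacco products → Municipal License not required.
Sec. 12-2. closes 11:00 PM, after 5:00 PM; hosts events open to the public → Regulatory Authorization required.
Sec. 12-3. closes 11:00 PM, at/before 1:00 AM; vehicles 28 ≤ 33; sells tobacco products → Late-Night License not required.
Sec. 12-4. vehicles 28 < 30; sells tobacco products → Operating Permit required.
Sec. 12-5. closes 11:00 PM, after 9:00 PM; does not conduct auctions → Operating Certificate not required.
Sec. 12-6. closes 11:00 PM, at/before midnight; hosts events open to the public; serves alcohol for on-premises consumption → Trade Permit required.
Sec. 12-7. vehicles 28 ≤ 38 → Small Fleet Certificate required.
Sec. 12-8. vehicles 28 ≥ 26; closes 11:00 PM, at/before 2:00 AM; hosts events open to the public → Trade Registration required.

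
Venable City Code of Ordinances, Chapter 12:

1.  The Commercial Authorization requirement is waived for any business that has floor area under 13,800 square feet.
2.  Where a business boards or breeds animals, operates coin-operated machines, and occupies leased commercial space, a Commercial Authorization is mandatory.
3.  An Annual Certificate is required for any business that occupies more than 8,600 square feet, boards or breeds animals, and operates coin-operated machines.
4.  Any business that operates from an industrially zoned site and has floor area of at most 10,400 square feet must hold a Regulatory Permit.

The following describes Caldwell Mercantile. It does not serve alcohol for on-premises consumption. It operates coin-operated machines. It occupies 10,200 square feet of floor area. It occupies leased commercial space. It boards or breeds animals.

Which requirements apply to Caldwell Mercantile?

Annual Certificate

1. floor area 10,200 square feet < 13,800 square feet → exempt from Commercial Authorization.
2. boards or breeds animals; operates coin-operated machines; occupies leased commercial space → Commercial Authorization required.
3. floor area 10,200 square feet > 8,600 square feet; boards or breeds animals; operates coin-operated machines → Annual Certificate required.
4. occupies leased commercial space (not: operates from an industrially zoned site); floor area 10,200 square feet ≤ 10,400 square feet → Regulatory Permit not required.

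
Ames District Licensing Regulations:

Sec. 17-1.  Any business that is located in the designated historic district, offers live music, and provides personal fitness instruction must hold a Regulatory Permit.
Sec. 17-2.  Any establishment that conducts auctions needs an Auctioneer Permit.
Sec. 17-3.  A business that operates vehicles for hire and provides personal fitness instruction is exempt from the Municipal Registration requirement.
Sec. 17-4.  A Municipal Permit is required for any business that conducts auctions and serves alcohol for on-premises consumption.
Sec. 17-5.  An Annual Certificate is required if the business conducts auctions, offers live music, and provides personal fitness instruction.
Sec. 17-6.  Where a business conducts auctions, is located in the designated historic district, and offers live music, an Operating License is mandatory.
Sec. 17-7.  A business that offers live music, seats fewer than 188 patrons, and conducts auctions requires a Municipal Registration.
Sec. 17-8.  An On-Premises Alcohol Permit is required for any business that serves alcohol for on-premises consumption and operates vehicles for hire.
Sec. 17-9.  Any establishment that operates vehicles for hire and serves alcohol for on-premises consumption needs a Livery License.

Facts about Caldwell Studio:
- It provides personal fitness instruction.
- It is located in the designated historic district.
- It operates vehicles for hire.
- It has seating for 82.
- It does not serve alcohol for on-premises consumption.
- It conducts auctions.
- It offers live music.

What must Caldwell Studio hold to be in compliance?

Sec. 17-1. is located in the designated historic district; offers live music; provides personal fitness instruction → Regulatory Permit required.
Sec. 17-2. conducts auctions → Auctioneer Permit required.
Sec. 17-3. operates vehicles for hire; provides personal fitness instruction → exempt from Municipal Registration.
Sec. 17-4. conducts auctions; does not serve alcohol for on-premises consumption → Municipal Permit not required.
Sec. 17-5. conducts auctions; offers live music; provides personal fitness instruction → Annual Certificate required.
Sec. 17-6. conducts auctions; is located in the designated historic district; offers live music → Operating License required.
Sec. 17-7. offers live music; seating 82 < 188; conducts auctions → Municipal Registration required.
Sec. 17-8. does not serve alcohol for on-premises consumption; operates vehicles for hire → On-Premises Alcohol Permit not required.
Sec. 17-9. operates vehicles for hire; does not serve alcohol for on-premises consumption → Livery License not required.

Annual Certificate, Auctioneer Permit, Operating License, Regulatory Permit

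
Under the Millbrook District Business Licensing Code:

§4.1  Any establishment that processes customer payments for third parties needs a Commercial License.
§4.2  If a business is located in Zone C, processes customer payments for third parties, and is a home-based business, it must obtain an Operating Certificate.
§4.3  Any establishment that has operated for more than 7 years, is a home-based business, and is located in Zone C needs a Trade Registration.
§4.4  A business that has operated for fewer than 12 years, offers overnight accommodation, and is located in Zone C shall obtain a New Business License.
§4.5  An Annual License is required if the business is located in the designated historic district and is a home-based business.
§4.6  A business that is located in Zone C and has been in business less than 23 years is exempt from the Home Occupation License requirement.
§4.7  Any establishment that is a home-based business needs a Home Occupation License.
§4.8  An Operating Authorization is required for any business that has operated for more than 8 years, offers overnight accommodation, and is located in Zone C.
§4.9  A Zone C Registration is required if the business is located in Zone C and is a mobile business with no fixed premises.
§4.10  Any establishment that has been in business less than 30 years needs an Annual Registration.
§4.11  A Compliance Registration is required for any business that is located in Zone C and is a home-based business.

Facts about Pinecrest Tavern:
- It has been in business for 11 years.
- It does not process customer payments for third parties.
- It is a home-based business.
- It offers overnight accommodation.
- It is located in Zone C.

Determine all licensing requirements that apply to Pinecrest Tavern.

§4.1 does not process customer payments for third parties → Commercial License not required.
§4.2 is located in Zone C; does not process customer payments for third parties; is a home-based business → Operating Certificate not required.
§4.3 years in business 11 > 7; is a home-based business; is located in Zone C → Trade Registration required.
§4.4 years in business 11 < 12; offers overnight accommodation; is located in Zone C → New Business License required.
§4.5 is located in Zone C (not: is located in the designated historic district); is a home-based business → Annual License not required.
§4.6 is located in Zone C; years in business 11 < 23 → exempt from Home Occupation License.
§4.7 is a home-based business → Home Occupation License required.
§4.8 years in business 11 > 8; offers overnight accommodation; is located in Zone C → Operating Authorization required.
§4.9 is located in Zone C; is a home-based business (not: is a mobile business with no fixed premises) → Zone C Registration not required.
§4.10 years in business 11 < 30 → Annual Registration required.
§4.11 is located in Zone C; is a home-based business → Compliance Registration required.

Annual Registration, Compliance Registration, New Business License, Operating Authorization, Trade Registration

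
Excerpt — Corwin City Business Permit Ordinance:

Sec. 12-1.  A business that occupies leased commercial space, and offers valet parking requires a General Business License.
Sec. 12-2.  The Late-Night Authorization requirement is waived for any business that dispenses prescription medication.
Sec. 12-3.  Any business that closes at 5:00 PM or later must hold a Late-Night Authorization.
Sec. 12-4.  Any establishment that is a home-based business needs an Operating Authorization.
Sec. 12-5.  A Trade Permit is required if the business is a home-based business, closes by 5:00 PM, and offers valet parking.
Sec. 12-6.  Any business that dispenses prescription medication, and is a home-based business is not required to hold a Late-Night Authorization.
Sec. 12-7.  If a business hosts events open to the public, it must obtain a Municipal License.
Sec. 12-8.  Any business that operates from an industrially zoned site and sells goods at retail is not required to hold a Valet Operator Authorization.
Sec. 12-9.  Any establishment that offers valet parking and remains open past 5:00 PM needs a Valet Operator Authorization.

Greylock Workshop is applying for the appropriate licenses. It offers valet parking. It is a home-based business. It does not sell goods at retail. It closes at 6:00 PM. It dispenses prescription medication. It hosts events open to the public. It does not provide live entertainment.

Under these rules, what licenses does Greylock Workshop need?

Municipal License, Operating Authorization, Valet Operator Authorization

Sec. 12-1. is a home-based business (not: occupies leased commercial space); offers valet parking → General Business License not required.
Sec. 12-2. dispenses prescription medication → exempt from Late-Night Authorization.
Sec. 12-3. closes 6:00 PM, after 5:00 PM → Late-Night Authorization required.
Sec. 12-4. is a home-based business → Operating Authorization required.
Sec. 12-5. is a home-based business; closes 6:00 PM, after 5:00 PM; offers valet parking → Trade Permit not required.
Sec. 12-6. dispenses prescription medication; is a home-based business → exempt from Late-Night Authorization.
Sec. 12-7. hosts events open to the public → Municipal License required.
Sec. 12-8. is a home-based business (not: operates from an industrially zoned site); does not sell goods at retail → Valet Operator Authorization exemption does not apply.
Sec. 12-9. offers valet parking; closes 6:00 PM, after 5:00 PM → Valet Operator Authorization required.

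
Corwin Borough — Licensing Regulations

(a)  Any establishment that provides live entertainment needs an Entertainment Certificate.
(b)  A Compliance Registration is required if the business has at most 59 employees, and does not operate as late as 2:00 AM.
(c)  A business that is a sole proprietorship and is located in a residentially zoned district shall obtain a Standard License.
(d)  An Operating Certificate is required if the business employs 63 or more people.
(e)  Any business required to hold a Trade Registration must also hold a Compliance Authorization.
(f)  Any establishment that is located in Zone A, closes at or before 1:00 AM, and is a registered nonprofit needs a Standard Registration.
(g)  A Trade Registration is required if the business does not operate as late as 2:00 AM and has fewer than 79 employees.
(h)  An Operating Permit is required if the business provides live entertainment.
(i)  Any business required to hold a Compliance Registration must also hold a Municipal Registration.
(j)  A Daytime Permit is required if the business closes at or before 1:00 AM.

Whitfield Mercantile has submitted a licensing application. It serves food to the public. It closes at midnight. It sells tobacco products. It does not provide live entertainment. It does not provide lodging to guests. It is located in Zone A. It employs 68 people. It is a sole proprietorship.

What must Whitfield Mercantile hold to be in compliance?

Compliance Authorization, Daytime Permit, Operating Certificate, Trade Registration

(a) does not provide live entertainment → Entertainment Certificate not required.
(b) employees 68 > 59; closes midnight, at/before 2:00 AM → Compliance Registration not required.
(c) is a sole proprietorship; is located in Zone A (not: is located in a residentially zoned district) → Standard License not required.
(d) employees 68 ≥ 63 → Operating Certificate required.
(e) Trade Registration is required → Compliance Authorization also required.
(f) is located in Zone A; closes midnight, at/before 1:00 AM; is a sole proprietorship (not: is a registered nonprofit) → Standard Registration not required.
(g) closes midnight, at/before 2:00 AM; employees 68 < 79 → Trade Registration required.
(h) does not provide live entertainment → Operating Permit not required.
(i) Compliance Registration is not required → no effect.
(j) closes midnight, at/before 1:00 AM → Daytime Permit required.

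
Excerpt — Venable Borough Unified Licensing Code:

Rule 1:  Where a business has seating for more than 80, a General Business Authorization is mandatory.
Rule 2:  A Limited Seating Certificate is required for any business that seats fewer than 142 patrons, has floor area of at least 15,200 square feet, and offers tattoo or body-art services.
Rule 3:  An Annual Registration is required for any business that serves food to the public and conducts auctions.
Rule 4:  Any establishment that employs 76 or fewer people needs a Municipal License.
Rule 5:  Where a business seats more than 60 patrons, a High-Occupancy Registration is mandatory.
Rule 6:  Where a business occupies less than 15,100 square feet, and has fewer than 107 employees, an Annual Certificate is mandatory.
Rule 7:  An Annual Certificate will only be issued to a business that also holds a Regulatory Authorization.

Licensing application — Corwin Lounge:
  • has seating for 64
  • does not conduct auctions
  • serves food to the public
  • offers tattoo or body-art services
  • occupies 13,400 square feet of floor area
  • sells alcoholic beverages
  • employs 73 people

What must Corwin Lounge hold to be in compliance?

Rule 1: seating 64 ≤ 80 → General Business Authorization not required.
Rule 2: seating 64 < 142; floor area 13,400 square feet < 15,200 square feet; offers tattoo or body-art services → Limited Seating Certificate not required.
Rule 3: serves food to the public; does not conduct auctions → Annual Registration not required.
Rule 4: employees 73 ≤ 76 → Municipal License required.
Rule 5: seating 64 > 60 → High-Occupancy Registration required.
Rule 6: floor area 13,400 square feet < 15,100 square feet; employees 73 < 107 → Annual Certificate required.
Rule 7: Annual Certificate is required → Regulatory Authorization also required.

Annual Certificate, High-Occupancy Registration, Municipal License, Regulatory Authorization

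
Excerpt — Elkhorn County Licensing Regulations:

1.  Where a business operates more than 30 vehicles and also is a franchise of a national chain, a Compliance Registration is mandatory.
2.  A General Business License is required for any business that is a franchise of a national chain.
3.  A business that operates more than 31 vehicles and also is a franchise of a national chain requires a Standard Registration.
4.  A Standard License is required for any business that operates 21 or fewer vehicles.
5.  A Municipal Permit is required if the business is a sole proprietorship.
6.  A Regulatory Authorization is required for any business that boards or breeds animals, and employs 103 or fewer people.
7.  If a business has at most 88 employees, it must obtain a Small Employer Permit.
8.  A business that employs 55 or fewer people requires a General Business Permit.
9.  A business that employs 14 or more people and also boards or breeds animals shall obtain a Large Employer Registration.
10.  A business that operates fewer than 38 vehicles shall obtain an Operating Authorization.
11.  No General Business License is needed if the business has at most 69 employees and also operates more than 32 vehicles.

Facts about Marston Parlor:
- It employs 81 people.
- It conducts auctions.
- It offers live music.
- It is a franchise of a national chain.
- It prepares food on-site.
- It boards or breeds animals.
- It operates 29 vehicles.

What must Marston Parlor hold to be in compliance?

1. vehicles 29 ≤ 30; is a franchise of a national chain → Compliance Registration not required.
2. is a franchise of a national chain → General Business License required.
3. vehicles 29 ≤ 31; is a franchise of a national chain → Standard Registration not required.
4. vehicles 29 > 21 → Standard License not required.
5. is a franchise of a national chain (not: is a sole proprietorship) → Municipal Permit not required.
6. boards or breeds animals; employees 81 ≤ 103 → Regulatory Authorization required.
7. employees 81 ≤ 88 → Small Employer Permit required.
8. employees 81 > 55 → General Business Permit not required.
9. employees 81 ≥ 14; boards or breeds animals → Large Employer Registration required.
10. vehicles 29 < 38 → Operating Authorization required.
11. employees 81 > 69; vehicles 29 ≤ 32 → General Business License exemption does not apply.

General Business License, Large Employer Registration, Operating Authorization, Regulatory Authorization, Small Employer Permit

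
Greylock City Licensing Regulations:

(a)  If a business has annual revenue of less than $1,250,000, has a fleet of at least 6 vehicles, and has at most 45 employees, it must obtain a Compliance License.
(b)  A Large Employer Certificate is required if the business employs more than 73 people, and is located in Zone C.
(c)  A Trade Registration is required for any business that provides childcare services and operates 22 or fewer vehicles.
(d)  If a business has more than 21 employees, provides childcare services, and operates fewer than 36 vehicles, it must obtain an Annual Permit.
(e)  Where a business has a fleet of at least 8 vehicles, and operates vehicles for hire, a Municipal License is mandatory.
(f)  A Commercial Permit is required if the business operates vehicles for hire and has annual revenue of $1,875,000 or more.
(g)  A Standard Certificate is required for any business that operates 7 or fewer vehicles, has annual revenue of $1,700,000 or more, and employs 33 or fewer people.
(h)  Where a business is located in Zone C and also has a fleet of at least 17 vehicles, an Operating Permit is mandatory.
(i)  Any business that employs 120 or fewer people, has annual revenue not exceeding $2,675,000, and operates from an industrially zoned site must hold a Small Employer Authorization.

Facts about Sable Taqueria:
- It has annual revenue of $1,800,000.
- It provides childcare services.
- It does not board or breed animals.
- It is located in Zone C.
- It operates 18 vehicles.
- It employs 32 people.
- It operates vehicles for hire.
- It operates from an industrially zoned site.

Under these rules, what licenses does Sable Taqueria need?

Annual Permit, Municipal License, Operating Permit, Small Employer Authorization, Trade Registration

(a) revenue $1,800,000 ≥ $1,250,000; vehicles 18 ≥ 6; employees 32 ≤ 45 → Compliance License not required.
(b) employees 32 ≤ 73; is located in Zone C → Large Employer Certificate not required.
(c) provides childcare services; vehicles 18 ≤ 22 → Trade Registration required.
(d) employees 32 > 21; provides childcare services; vehicles 18 < 36 → Annual Permit required.
(e) vehicles 18 ≥ 8; operates vehicles for hire → Municipal License required.
(f) operates vehicles for hire; revenue $1,800,000 < $1,875,000 → Commercial Permit not required.
(g) vehicles 18 > 7; revenue $1,800,000 ≥ $1,700,000; employees 32 ≤ 33 → Standard Certificate not required.
(h) is located in Zone C; vehicles 18 ≥ 17 → Operating Permit required.
(i) employees 32 ≤ 120; revenue $1,800,000 ≤ $2,675,000; operates from an industrially zoned site → Small Employer Authorization required.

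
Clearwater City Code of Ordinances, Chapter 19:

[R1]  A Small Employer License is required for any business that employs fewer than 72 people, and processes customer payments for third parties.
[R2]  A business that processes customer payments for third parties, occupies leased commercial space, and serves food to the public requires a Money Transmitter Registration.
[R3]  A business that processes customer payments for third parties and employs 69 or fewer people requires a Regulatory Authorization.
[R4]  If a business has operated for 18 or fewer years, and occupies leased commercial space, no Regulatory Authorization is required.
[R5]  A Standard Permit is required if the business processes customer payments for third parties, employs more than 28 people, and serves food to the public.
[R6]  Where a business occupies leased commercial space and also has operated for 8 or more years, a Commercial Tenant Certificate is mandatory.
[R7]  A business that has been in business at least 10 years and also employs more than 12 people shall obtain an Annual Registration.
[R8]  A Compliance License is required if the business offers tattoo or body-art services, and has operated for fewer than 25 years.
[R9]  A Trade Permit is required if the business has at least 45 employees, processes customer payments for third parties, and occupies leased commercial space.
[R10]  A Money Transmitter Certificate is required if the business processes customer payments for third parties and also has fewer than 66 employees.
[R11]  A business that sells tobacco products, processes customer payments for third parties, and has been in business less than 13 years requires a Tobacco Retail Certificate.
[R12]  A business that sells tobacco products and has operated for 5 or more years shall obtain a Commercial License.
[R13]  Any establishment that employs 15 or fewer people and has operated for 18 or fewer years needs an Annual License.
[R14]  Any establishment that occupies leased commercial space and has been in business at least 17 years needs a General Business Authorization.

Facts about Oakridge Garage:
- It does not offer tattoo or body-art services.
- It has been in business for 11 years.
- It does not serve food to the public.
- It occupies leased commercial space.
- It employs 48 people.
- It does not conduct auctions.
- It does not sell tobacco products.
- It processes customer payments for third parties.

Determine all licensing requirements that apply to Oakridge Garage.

[R1] employees 48 < 72; processes customer payments for third parties → Small Employer License required.
[R2] processes customer payments for third parties; occupies leased commercial space; does not serve food to the public → Money Transmitter Registration not required.
[R3] processes customer payments for third parties; employees 48 ≤ 69 → Regulatory Authorization required.
[R4] years in business 11 ≤ 18; occupies leased commercial space → exempt from Regulatory Authorization.
[R5] processes customer payments for third parties; employees 48 > 28; does not serve food to the public → Standard Permit not required.
[R6] occupies leased commercial space; years in business 11 ≥ 8 → Commercial Tenant Certificate required.
[R7] years in business 11 ≥ 10; employees 48 > 12 → Annual Registration required.
[R8] does not offer tattoo or body-art services; years in business 11 < 25 → Compliance License not required.
[R9] employees 48 ≥ 45; processes customer payments for third parties; occupies leased commercial space → Trade Permit required.
[R10] processes customer payments for third parties; employees 48 < 66 → Money Transmitter Certificate required.
[R11] does not sell tobacco products; processes customer payments for third parties; years in business 11 < 13 → Tobacco Retail Certificate not required.
[R12] does not sell tobacco products; years in business 11 ≥ 5 → Commercial License not required.
[R13] employees 48 > 15; years in business 11 ≤ 18 → Annual License not required.
[R14] occupies leased commercial space; years in business 11 < 17 → General Business Authorization not required.

Annual Registration, Commercial Tenant Certificate, Money Transmitter Certificate, Small Employer License, Trade Permit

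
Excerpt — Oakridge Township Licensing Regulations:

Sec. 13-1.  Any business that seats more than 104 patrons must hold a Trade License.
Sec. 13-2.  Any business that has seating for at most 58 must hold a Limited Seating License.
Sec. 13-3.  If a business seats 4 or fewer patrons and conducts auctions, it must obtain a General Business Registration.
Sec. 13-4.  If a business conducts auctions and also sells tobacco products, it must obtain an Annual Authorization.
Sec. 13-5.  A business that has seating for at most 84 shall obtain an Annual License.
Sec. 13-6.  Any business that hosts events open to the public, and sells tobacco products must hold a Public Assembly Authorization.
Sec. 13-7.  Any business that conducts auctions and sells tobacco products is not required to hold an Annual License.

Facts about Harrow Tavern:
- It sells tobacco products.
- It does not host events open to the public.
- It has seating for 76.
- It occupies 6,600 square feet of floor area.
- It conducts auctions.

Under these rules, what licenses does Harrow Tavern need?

Annual Authorization

Sec. 13-1. seating 76 ≤ 104 → Trade License not required.
Sec. 13-2. seating 76 > 58 → Limited Seating License not required.
Sec. 13-3. seating 76 > 4; conducts auctions → General Business Registration not required.
Sec. 13-4. conducts auctions; sells tobacco products → Annual Authorization required.
Sec. 13-5. seating 76 ≤ 84 → Annual License required.
Sec. 13-6. does not host events open to the public; sells tobacco products → Public Assembly Authorization not required.
Sec. 13-7. conducts auctions; sells tobacco products → exempt from Annual License.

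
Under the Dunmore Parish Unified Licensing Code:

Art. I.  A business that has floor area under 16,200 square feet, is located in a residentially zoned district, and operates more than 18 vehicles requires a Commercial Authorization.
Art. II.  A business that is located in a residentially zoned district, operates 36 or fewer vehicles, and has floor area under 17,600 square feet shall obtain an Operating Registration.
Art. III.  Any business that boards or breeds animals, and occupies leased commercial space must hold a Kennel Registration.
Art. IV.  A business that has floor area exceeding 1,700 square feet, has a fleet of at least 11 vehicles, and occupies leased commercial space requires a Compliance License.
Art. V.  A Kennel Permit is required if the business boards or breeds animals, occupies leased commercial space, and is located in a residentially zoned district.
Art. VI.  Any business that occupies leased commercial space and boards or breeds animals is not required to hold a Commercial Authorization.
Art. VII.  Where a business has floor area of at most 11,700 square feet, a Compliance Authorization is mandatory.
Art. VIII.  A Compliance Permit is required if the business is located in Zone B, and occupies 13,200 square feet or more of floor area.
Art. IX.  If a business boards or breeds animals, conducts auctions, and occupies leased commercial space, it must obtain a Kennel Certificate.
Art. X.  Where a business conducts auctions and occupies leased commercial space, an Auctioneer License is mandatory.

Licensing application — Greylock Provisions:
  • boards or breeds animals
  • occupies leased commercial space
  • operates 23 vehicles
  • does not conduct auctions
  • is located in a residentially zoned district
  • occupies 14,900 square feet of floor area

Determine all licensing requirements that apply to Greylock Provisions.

Art. I. floor area 14,900 square feet < 16,200 square feet; is located in a residentially zoned district; vehicles 23 > 18 → Commercial Authorization required.
Art. II. is located in a residentially zoned district; vehicles 23 ≤ 36; floor area 14,900 square feet < 17,600 square feet → Operating Registration required.
Art. III. boards or breeds animals; occupies leased commercial space → Kennel Registration required.
Art. IV. floor area 14,900 square feet > 1,700 square feet; vehicles 23 ≥ 11; occupies leased commercial space → Compliance License required.
Art. V. boards or breeds animals; occupies leased commercial space; is located in a residentially zoned district → Kennel Permit required.
Art. VI. occupies leased commercial space; boards or breeds animals → exempt from Commercial Authorization.
Art. VII. floor area 14,900 square feet > 11,700 square feet → Compliance Authorization not required.
Art. VIII. is located in a residentially zoned district (not: is located in Zone B); floor area 14,900 square feet ≥ 13,200 square feet → Compliance Permit not required.
Art. IX. boards or breeds animals; does not conduct auctions; occupies leased commercial space → Kennel Certificate not required.
Art. X. does not conduct auctions; occupies leased commercial space → Auctioneer License not required.

Compliance License, Kennel Permit, Kennel Registration, Operating Registration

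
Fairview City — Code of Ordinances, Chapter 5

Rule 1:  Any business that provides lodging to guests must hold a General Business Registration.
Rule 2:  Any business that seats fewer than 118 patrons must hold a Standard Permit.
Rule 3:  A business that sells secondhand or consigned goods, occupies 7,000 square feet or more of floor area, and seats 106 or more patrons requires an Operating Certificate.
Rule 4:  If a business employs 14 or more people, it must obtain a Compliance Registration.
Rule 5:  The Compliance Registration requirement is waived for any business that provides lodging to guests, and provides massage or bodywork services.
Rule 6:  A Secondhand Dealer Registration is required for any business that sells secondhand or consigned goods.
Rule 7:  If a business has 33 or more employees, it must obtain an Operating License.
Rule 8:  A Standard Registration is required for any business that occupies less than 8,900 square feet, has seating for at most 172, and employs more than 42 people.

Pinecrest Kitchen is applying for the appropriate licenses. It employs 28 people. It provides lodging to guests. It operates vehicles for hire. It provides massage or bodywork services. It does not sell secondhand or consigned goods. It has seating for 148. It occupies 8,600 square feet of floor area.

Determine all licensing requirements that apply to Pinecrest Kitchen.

General Business Registration

Rule 1: provides lodging to guests → General Business Registration required.
Rule 2: seating 148 ≥ 118 → Standard Permit not required.
Rule 3: does not sell secondhand or consigned goods; floor area 8,600 square feet ≥ 7,000 square feet; seating 148 ≥ 106 → Operating Certificate not required.
Rule 4: employees 28 ≥ 14 → Compliance Registration required.
Rule 5: provides lodging to guests; provides massage or bodywork services → exempt from Compliance Registration.
Rule 6: does not sell secondhand or consigned goods → Secondhand Dealer Registration not required.
Rule 7: employees 28 < 33 → Operating License not required.
Rule 8: floor area 8,600 square feet < 8,900 square feet; seating 148 ≤ 172; employees 28 ≤ 42 → Standard Registration not required.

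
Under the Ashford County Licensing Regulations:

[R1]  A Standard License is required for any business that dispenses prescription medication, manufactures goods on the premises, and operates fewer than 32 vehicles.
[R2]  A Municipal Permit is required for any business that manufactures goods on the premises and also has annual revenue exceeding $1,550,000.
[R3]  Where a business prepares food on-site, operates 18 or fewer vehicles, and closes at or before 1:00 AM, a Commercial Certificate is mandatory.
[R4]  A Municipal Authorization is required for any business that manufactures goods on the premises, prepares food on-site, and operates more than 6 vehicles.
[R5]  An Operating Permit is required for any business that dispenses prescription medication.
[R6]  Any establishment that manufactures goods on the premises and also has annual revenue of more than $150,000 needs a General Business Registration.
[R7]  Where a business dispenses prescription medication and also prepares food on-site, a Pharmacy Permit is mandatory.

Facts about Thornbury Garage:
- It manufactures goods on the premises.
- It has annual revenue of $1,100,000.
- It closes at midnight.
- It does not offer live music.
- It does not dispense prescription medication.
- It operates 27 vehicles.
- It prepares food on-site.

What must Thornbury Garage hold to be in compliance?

General Business Registration, Municipal Authorization

[R1] does not dispense prescription medication; manufactures goods on the premises; vehicles 27 < 32 → Standard License not required.
[R2] manufactures goods on the premises; revenue $1,100,000 ≤ $1,550,000 → Municipal Permit not required.
[R3] prepares food on-site; vehicles 27 > 18; closes midnight, at/before 1:00 AM → Commercial Certificate not required.
[R4] manufactures goods on the premises; prepares food on-site; vehicles 27 > 6 → Municipal Authorization required.
[R5] does not dispense prescription medication → Operating Permit not required.
[R6] manufactures goods on the premises; revenue $1,100,000 > $150,000 → General Business Registration required.
[R7] does not dispense prescription medication; prepares food on-site → Pharmacy Permit not required.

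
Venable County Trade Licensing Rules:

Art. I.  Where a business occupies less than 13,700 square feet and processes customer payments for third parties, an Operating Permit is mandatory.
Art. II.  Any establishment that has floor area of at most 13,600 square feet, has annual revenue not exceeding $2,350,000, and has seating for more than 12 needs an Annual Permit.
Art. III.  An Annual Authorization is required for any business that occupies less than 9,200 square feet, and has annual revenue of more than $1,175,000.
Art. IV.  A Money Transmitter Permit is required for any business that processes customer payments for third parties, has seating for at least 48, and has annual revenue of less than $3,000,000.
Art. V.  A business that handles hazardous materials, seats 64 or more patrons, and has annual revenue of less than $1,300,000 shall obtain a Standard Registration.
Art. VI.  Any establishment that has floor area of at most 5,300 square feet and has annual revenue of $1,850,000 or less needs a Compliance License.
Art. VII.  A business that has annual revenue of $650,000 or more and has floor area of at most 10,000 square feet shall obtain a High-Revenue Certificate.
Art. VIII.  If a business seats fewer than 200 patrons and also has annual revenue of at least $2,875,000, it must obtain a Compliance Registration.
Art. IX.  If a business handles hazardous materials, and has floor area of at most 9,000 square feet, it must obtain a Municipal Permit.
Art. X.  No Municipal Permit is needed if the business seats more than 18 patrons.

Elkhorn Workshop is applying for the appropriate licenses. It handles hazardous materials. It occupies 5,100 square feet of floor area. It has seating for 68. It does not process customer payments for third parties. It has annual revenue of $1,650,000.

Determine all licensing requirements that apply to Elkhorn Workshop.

Annual Authorization, Annual Permit, Compliance License, High-Revenue Certificate

Art. I. floor area 5,100 square feet < 13,700 square feet; does not process customer payments for third parties → Operating Permit not required.
Art. II. floor area 5,100 square feet ≤ 13,600 square feet; revenue $1,650,000 ≤ $2,350,000; seating 68 > 12 → Annual Permit required.
Art. III. floor area 5,100 square feet < 9,200 square feet; revenue $1,650,000 > $1,175,000 → Annual Authorization required.
Art. IV. does not process customer payments for third parties; seating 68 ≥ 48; revenue $1,650,000 < $3,000,000 → Money Transmitter Permit not required.
Art. V. handles hazardous materials; seating 68 ≥ 64; revenue $1,650,000 ≥ $1,300,000 → Standard Registration not required.
Art. VI. floor area 5,100 square feet ≤ 5,300 square feet; revenue $1,650,000 ≤ $1,850,000 → Compliance License required.
Art. VII. revenue $1,650,000 ≥ $650,000; floor area 5,100 square feet ≤ 10,000 square feet → High-Revenue Certificate required.
Art. VIII. seating 68 < 200; revenue $1,650,000 < $2,875,000 → Compliance Registration not required.
Art. IX. handles hazardous materials; floor area 5,100 square feet ≤ 9,000 square feet → Municipal Permit required.
Art. X. seating 68 > 18 → exempt from Municipal Permit.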